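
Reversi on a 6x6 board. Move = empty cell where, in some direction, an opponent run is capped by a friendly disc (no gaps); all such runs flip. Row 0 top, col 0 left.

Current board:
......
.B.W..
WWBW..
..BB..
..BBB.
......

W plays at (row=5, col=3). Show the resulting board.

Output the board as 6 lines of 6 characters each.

Place W at (5,3); scan 8 dirs for brackets.
Dir NW: opp run (4,2), next='.' -> no flip
Dir N: opp run (4,3) (3,3) capped by W -> flip
Dir NE: opp run (4,4), next='.' -> no flip
Dir W: first cell '.' (not opp) -> no flip
Dir E: first cell '.' (not opp) -> no flip
Dir SW: edge -> no flip
Dir S: edge -> no flip
Dir SE: edge -> no flip
All flips: (3,3) (4,3)

Answer: ......
.B.W..
WWBW..
..BW..
..BWB.
...W..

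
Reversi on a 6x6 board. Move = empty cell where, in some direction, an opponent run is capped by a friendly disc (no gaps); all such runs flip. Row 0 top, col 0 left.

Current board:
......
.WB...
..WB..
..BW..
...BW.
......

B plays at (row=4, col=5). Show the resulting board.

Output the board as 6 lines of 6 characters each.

Place B at (4,5); scan 8 dirs for brackets.
Dir NW: first cell '.' (not opp) -> no flip
Dir N: first cell '.' (not opp) -> no flip
Dir NE: edge -> no flip
Dir W: opp run (4,4) capped by B -> flip
Dir E: edge -> no flip
Dir SW: first cell '.' (not opp) -> no flip
Dir S: first cell '.' (not opp) -> no flip
Dir SE: edge -> no flip
All flips: (4,4)

Answer: ......
.WB...
..WB..
..BW..
...BBB
......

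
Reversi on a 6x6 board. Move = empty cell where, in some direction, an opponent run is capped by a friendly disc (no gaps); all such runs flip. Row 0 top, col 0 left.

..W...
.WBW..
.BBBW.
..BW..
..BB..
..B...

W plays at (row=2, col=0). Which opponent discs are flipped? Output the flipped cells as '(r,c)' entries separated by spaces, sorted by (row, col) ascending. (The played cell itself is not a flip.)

Dir NW: edge -> no flip
Dir N: first cell '.' (not opp) -> no flip
Dir NE: first cell 'W' (not opp) -> no flip
Dir W: edge -> no flip
Dir E: opp run (2,1) (2,2) (2,3) capped by W -> flip
Dir SW: edge -> no flip
Dir S: first cell '.' (not opp) -> no flip
Dir SE: first cell '.' (not opp) -> no flip

Answer: (2,1) (2,2) (2,3)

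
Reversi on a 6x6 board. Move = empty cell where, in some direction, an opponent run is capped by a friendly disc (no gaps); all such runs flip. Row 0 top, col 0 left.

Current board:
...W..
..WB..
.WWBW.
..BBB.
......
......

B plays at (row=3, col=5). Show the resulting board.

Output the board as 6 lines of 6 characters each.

Answer: ...W..
..WB..
.WWBB.
..BBBB
......
......

Derivation:
Place B at (3,5); scan 8 dirs for brackets.
Dir NW: opp run (2,4) capped by B -> flip
Dir N: first cell '.' (not opp) -> no flip
Dir NE: edge -> no flip
Dir W: first cell 'B' (not opp) -> no flip
Dir E: edge -> no flip
Dir SW: first cell '.' (not opp) -> no flip
Dir S: first cell '.' (not opp) -> no flip
Dir SE: edge -> no flip
All flips: (2,4)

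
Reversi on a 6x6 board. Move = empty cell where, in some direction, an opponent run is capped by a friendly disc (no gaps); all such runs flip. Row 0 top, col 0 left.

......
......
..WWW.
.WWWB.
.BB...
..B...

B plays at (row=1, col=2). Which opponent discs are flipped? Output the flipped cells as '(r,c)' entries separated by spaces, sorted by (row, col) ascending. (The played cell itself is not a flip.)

Dir NW: first cell '.' (not opp) -> no flip
Dir N: first cell '.' (not opp) -> no flip
Dir NE: first cell '.' (not opp) -> no flip
Dir W: first cell '.' (not opp) -> no flip
Dir E: first cell '.' (not opp) -> no flip
Dir SW: first cell '.' (not opp) -> no flip
Dir S: opp run (2,2) (3,2) capped by B -> flip
Dir SE: opp run (2,3) capped by B -> flip

Answer: (2,2) (2,3) (3,2)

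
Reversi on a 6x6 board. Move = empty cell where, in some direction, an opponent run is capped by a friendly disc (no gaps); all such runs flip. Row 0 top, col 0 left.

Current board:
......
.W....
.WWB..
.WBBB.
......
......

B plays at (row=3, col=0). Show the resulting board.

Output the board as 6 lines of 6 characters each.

Place B at (3,0); scan 8 dirs for brackets.
Dir NW: edge -> no flip
Dir N: first cell '.' (not opp) -> no flip
Dir NE: opp run (2,1), next='.' -> no flip
Dir W: edge -> no flip
Dir E: opp run (3,1) capped by B -> flip
Dir SW: edge -> no flip
Dir S: first cell '.' (not opp) -> no flip
Dir SE: first cell '.' (not opp) -> no flip
All flips: (3,1)

Answer: ......
.W....
.WWB..
BBBBB.
......
......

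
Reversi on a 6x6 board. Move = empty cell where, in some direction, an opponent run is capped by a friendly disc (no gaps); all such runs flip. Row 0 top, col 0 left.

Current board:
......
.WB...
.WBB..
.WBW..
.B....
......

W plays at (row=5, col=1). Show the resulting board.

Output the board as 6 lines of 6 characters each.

Place W at (5,1); scan 8 dirs for brackets.
Dir NW: first cell '.' (not opp) -> no flip
Dir N: opp run (4,1) capped by W -> flip
Dir NE: first cell '.' (not opp) -> no flip
Dir W: first cell '.' (not opp) -> no flip
Dir E: first cell '.' (not opp) -> no flip
Dir SW: edge -> no flip
Dir S: edge -> no flip
Dir SE: edge -> no flip
All flips: (4,1)

Answer: ......
.WB...
.WBB..
.WBW..
.W....
.W....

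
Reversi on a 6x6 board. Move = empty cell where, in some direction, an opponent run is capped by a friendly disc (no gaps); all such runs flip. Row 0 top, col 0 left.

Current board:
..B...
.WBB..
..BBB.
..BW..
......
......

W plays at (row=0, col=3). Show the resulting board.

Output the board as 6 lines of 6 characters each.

Place W at (0,3); scan 8 dirs for brackets.
Dir NW: edge -> no flip
Dir N: edge -> no flip
Dir NE: edge -> no flip
Dir W: opp run (0,2), next='.' -> no flip
Dir E: first cell '.' (not opp) -> no flip
Dir SW: opp run (1,2), next='.' -> no flip
Dir S: opp run (1,3) (2,3) capped by W -> flip
Dir SE: first cell '.' (not opp) -> no flip
All flips: (1,3) (2,3)

Answer: ..BW..
.WBW..
..BWB.
..BW..
......
......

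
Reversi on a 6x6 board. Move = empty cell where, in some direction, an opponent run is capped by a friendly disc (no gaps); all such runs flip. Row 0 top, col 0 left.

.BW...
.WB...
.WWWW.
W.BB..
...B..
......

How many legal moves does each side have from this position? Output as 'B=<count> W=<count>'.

-- B to move --
(0,0): flips 2 -> legal
(0,3): flips 1 -> legal
(1,0): flips 2 -> legal
(1,3): flips 1 -> legal
(1,4): flips 1 -> legal
(1,5): flips 1 -> legal
(2,0): no bracket -> illegal
(2,5): no bracket -> illegal
(3,1): flips 2 -> legal
(3,4): flips 1 -> legal
(3,5): no bracket -> illegal
(4,0): no bracket -> illegal
(4,1): no bracket -> illegal
B mobility = 8
-- W to move --
(0,0): flips 1 -> legal
(0,3): flips 1 -> legal
(1,0): no bracket -> illegal
(1,3): flips 1 -> legal
(3,1): no bracket -> illegal
(3,4): no bracket -> illegal
(4,1): flips 1 -> legal
(4,2): flips 2 -> legal
(4,4): flips 1 -> legal
(5,2): no bracket -> illegal
(5,3): flips 2 -> legal
(5,4): flips 2 -> legal
W mobility = 8

Answer: B=8 W=8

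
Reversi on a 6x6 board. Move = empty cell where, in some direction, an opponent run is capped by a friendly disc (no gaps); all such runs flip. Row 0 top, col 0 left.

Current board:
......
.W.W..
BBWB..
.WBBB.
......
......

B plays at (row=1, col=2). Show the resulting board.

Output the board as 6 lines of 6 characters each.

Answer: ......
.WBW..
BBBB..
.WBBB.
......
......

Derivation:
Place B at (1,2); scan 8 dirs for brackets.
Dir NW: first cell '.' (not opp) -> no flip
Dir N: first cell '.' (not opp) -> no flip
Dir NE: first cell '.' (not opp) -> no flip
Dir W: opp run (1,1), next='.' -> no flip
Dir E: opp run (1,3), next='.' -> no flip
Dir SW: first cell 'B' (not opp) -> no flip
Dir S: opp run (2,2) capped by B -> flip
Dir SE: first cell 'B' (not opp) -> no flip
All flips: (2,2)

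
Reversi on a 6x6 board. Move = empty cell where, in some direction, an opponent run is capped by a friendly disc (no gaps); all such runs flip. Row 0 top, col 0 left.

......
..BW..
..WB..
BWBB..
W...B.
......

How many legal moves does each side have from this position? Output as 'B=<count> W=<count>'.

-- B to move --
(0,2): no bracket -> illegal
(0,3): flips 1 -> legal
(0,4): no bracket -> illegal
(1,1): flips 1 -> legal
(1,4): flips 1 -> legal
(2,0): no bracket -> illegal
(2,1): flips 1 -> legal
(2,4): no bracket -> illegal
(4,1): no bracket -> illegal
(4,2): no bracket -> illegal
(5,0): flips 1 -> legal
(5,1): no bracket -> illegal
B mobility = 5
-- W to move --
(0,1): no bracket -> illegal
(0,2): flips 1 -> legal
(0,3): no bracket -> illegal
(1,1): flips 1 -> legal
(1,4): no bracket -> illegal
(2,0): flips 1 -> legal
(2,1): no bracket -> illegal
(2,4): flips 1 -> legal
(3,4): flips 2 -> legal
(3,5): no bracket -> illegal
(4,1): no bracket -> illegal
(4,2): flips 1 -> legal
(4,3): flips 2 -> legal
(4,5): no bracket -> illegal
(5,3): no bracket -> illegal
(5,4): no bracket -> illegal
(5,5): flips 2 -> legal
W mobility = 8

Answer: B=5 W=8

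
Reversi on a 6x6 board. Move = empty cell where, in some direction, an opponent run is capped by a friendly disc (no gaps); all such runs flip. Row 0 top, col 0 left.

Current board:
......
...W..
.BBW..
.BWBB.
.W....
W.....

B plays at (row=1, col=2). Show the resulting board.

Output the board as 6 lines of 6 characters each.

Answer: ......
..BW..
.BBB..
.BWBB.
.W....
W.....

Derivation:
Place B at (1,2); scan 8 dirs for brackets.
Dir NW: first cell '.' (not opp) -> no flip
Dir N: first cell '.' (not opp) -> no flip
Dir NE: first cell '.' (not opp) -> no flip
Dir W: first cell '.' (not opp) -> no flip
Dir E: opp run (1,3), next='.' -> no flip
Dir SW: first cell 'B' (not opp) -> no flip
Dir S: first cell 'B' (not opp) -> no flip
Dir SE: opp run (2,3) capped by B -> flip
All flips: (2,3)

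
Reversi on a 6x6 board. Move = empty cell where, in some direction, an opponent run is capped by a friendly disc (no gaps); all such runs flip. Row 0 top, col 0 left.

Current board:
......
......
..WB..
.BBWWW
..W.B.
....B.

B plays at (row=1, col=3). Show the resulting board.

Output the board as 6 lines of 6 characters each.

Answer: ......
...B..
..BB..
.BBWWW
..W.B.
....B.

Derivation:
Place B at (1,3); scan 8 dirs for brackets.
Dir NW: first cell '.' (not opp) -> no flip
Dir N: first cell '.' (not opp) -> no flip
Dir NE: first cell '.' (not opp) -> no flip
Dir W: first cell '.' (not opp) -> no flip
Dir E: first cell '.' (not opp) -> no flip
Dir SW: opp run (2,2) capped by B -> flip
Dir S: first cell 'B' (not opp) -> no flip
Dir SE: first cell '.' (not opp) -> no flip
All flips: (2,2)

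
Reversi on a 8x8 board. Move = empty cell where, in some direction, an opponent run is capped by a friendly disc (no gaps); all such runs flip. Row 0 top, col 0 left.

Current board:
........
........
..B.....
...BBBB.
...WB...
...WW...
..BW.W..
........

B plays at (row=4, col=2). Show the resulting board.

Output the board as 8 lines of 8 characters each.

Place B at (4,2); scan 8 dirs for brackets.
Dir NW: first cell '.' (not opp) -> no flip
Dir N: first cell '.' (not opp) -> no flip
Dir NE: first cell 'B' (not opp) -> no flip
Dir W: first cell '.' (not opp) -> no flip
Dir E: opp run (4,3) capped by B -> flip
Dir SW: first cell '.' (not opp) -> no flip
Dir S: first cell '.' (not opp) -> no flip
Dir SE: opp run (5,3), next='.' -> no flip
All flips: (4,3)

Answer: ........
........
..B.....
...BBBB.
..BBB...
...WW...
..BW.W..
........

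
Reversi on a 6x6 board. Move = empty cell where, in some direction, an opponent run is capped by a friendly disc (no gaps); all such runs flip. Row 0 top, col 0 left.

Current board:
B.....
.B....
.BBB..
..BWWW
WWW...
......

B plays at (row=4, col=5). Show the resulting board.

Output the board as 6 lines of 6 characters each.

Place B at (4,5); scan 8 dirs for brackets.
Dir NW: opp run (3,4) capped by B -> flip
Dir N: opp run (3,5), next='.' -> no flip
Dir NE: edge -> no flip
Dir W: first cell '.' (not opp) -> no flip
Dir E: edge -> no flip
Dir SW: first cell '.' (not opp) -> no flip
Dir S: first cell '.' (not opp) -> no flip
Dir SE: edge -> no flip
All flips: (3,4)

Answer: B.....
.B....
.BBB..
..BWBW
WWW..B
......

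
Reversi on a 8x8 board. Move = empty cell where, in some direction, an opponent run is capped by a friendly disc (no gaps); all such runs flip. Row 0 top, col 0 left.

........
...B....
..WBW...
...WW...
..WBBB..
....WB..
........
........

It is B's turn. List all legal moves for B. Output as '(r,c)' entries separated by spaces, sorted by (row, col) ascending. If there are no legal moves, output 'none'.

Answer: (1,1) (1,4) (2,1) (2,5) (3,1) (3,5) (4,1) (5,3) (6,3) (6,4) (6,5)

Derivation:
(1,1): flips 2 -> legal
(1,2): no bracket -> illegal
(1,4): flips 2 -> legal
(1,5): no bracket -> illegal
(2,1): flips 1 -> legal
(2,5): flips 2 -> legal
(3,1): flips 1 -> legal
(3,2): no bracket -> illegal
(3,5): flips 1 -> legal
(4,1): flips 1 -> legal
(5,1): no bracket -> illegal
(5,2): no bracket -> illegal
(5,3): flips 1 -> legal
(6,3): flips 1 -> legal
(6,4): flips 1 -> legal
(6,5): flips 1 -> legal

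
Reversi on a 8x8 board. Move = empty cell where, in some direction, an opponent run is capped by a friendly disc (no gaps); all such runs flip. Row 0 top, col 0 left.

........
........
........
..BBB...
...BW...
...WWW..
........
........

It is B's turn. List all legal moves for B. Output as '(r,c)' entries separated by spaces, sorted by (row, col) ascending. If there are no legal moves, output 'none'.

Answer: (4,5) (6,3) (6,4) (6,5) (6,6)

Derivation:
(3,5): no bracket -> illegal
(4,2): no bracket -> illegal
(4,5): flips 1 -> legal
(4,6): no bracket -> illegal
(5,2): no bracket -> illegal
(5,6): no bracket -> illegal
(6,2): no bracket -> illegal
(6,3): flips 1 -> legal
(6,4): flips 2 -> legal
(6,5): flips 1 -> legal
(6,6): flips 2 -> legal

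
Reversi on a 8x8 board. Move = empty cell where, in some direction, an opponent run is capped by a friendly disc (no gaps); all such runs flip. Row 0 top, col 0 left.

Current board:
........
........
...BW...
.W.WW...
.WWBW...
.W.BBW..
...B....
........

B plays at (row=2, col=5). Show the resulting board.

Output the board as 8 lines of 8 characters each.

Place B at (2,5); scan 8 dirs for brackets.
Dir NW: first cell '.' (not opp) -> no flip
Dir N: first cell '.' (not opp) -> no flip
Dir NE: first cell '.' (not opp) -> no flip
Dir W: opp run (2,4) capped by B -> flip
Dir E: first cell '.' (not opp) -> no flip
Dir SW: opp run (3,4) capped by B -> flip
Dir S: first cell '.' (not opp) -> no flip
Dir SE: first cell '.' (not opp) -> no flip
All flips: (2,4) (3,4)

Answer: ........
........
...BBB..
.W.WB...
.WWBW...
.W.BBW..
...B....
........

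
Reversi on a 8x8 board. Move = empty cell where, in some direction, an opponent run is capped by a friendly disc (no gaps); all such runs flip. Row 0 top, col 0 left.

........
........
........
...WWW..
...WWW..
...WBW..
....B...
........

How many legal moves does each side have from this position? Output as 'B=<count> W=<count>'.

-- B to move --
(2,2): no bracket -> illegal
(2,3): no bracket -> illegal
(2,4): flips 2 -> legal
(2,5): no bracket -> illegal
(2,6): no bracket -> illegal
(3,2): flips 1 -> legal
(3,6): flips 1 -> legal
(4,2): flips 1 -> legal
(4,6): flips 1 -> legal
(5,2): flips 1 -> legal
(5,6): flips 1 -> legal
(6,2): no bracket -> illegal
(6,3): no bracket -> illegal
(6,5): no bracket -> illegal
(6,6): no bracket -> illegal
B mobility = 7
-- W to move --
(6,3): flips 1 -> legal
(6,5): flips 1 -> legal
(7,3): flips 1 -> legal
(7,4): flips 2 -> legal
(7,5): flips 1 -> legal
W mobility = 5

Answer: B=7 W=5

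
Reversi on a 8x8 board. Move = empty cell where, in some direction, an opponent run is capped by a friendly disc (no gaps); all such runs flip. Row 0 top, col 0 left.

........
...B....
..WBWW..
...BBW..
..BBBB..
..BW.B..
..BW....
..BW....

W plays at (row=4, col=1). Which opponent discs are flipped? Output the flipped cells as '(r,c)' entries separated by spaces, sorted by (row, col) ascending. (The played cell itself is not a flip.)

Answer: (5,2)

Derivation:
Dir NW: first cell '.' (not opp) -> no flip
Dir N: first cell '.' (not opp) -> no flip
Dir NE: first cell '.' (not opp) -> no flip
Dir W: first cell '.' (not opp) -> no flip
Dir E: opp run (4,2) (4,3) (4,4) (4,5), next='.' -> no flip
Dir SW: first cell '.' (not opp) -> no flip
Dir S: first cell '.' (not opp) -> no flip
Dir SE: opp run (5,2) capped by W -> flip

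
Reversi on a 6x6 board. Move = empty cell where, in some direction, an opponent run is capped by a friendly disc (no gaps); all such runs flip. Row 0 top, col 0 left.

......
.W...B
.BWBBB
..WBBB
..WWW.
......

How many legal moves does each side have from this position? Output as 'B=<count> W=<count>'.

-- B to move --
(0,0): flips 2 -> legal
(0,1): flips 1 -> legal
(0,2): no bracket -> illegal
(1,0): no bracket -> illegal
(1,2): no bracket -> illegal
(1,3): no bracket -> illegal
(2,0): no bracket -> illegal
(3,1): flips 1 -> legal
(4,1): flips 1 -> legal
(4,5): no bracket -> illegal
(5,1): flips 1 -> legal
(5,2): flips 1 -> legal
(5,3): flips 2 -> legal
(5,4): flips 3 -> legal
(5,5): flips 1 -> legal
B mobility = 9
-- W to move --
(0,4): no bracket -> illegal
(0,5): no bracket -> illegal
(1,0): flips 1 -> legal
(1,2): no bracket -> illegal
(1,3): flips 2 -> legal
(1,4): flips 3 -> legal
(2,0): flips 1 -> legal
(3,0): no bracket -> illegal
(3,1): flips 1 -> legal
(4,5): no bracket -> illegal
W mobility = 5

Answer: B=9 W=5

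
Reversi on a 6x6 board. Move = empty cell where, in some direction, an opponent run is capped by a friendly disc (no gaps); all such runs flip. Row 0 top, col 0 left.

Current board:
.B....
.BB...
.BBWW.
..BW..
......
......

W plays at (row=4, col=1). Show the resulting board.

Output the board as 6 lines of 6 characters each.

Place W at (4,1); scan 8 dirs for brackets.
Dir NW: first cell '.' (not opp) -> no flip
Dir N: first cell '.' (not opp) -> no flip
Dir NE: opp run (3,2) capped by W -> flip
Dir W: first cell '.' (not opp) -> no flip
Dir E: first cell '.' (not opp) -> no flip
Dir SW: first cell '.' (not opp) -> no flip
Dir S: first cell '.' (not opp) -> no flip
Dir SE: first cell '.' (not opp) -> no flip
All flips: (3,2)

Answer: .B....
.BB...
.BBWW.
..WW..
.W....
......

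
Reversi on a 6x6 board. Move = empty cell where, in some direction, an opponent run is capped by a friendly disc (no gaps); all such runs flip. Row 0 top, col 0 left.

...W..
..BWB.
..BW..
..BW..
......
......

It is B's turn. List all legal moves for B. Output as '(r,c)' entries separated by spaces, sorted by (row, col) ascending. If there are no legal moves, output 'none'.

Answer: (0,4) (2,4) (3,4) (4,4)

Derivation:
(0,2): no bracket -> illegal
(0,4): flips 1 -> legal
(2,4): flips 1 -> legal
(3,4): flips 2 -> legal
(4,2): no bracket -> illegal
(4,3): no bracket -> illegal
(4,4): flips 1 -> legal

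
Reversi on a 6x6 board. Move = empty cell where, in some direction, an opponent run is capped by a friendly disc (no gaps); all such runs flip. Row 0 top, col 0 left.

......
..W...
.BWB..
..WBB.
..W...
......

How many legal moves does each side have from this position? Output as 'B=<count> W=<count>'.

-- B to move --
(0,1): flips 1 -> legal
(0,2): no bracket -> illegal
(0,3): flips 1 -> legal
(1,1): flips 1 -> legal
(1,3): no bracket -> illegal
(3,1): flips 1 -> legal
(4,1): flips 1 -> legal
(4,3): flips 1 -> legal
(5,1): flips 1 -> legal
(5,2): no bracket -> illegal
(5,3): no bracket -> illegal
B mobility = 7
-- W to move --
(1,0): flips 1 -> legal
(1,1): no bracket -> illegal
(1,3): no bracket -> illegal
(1,4): flips 1 -> legal
(2,0): flips 1 -> legal
(2,4): flips 2 -> legal
(2,5): no bracket -> illegal
(3,0): flips 1 -> legal
(3,1): no bracket -> illegal
(3,5): flips 2 -> legal
(4,3): no bracket -> illegal
(4,4): flips 1 -> legal
(4,5): flips 2 -> legal
W mobility = 8

Answer: B=7 W=8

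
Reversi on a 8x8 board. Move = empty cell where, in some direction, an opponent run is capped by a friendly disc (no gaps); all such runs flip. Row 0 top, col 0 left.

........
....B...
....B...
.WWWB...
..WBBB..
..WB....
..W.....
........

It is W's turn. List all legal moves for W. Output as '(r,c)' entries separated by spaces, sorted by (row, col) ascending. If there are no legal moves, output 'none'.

(0,3): no bracket -> illegal
(0,4): no bracket -> illegal
(0,5): no bracket -> illegal
(1,3): no bracket -> illegal
(1,5): flips 1 -> legal
(2,3): no bracket -> illegal
(2,5): flips 2 -> legal
(3,5): flips 3 -> legal
(3,6): no bracket -> illegal
(4,6): flips 3 -> legal
(5,4): flips 2 -> legal
(5,5): flips 1 -> legal
(5,6): no bracket -> illegal
(6,3): flips 2 -> legal
(6,4): flips 1 -> legal

Answer: (1,5) (2,5) (3,5) (4,6) (5,4) (5,5) (6,3) (6,4)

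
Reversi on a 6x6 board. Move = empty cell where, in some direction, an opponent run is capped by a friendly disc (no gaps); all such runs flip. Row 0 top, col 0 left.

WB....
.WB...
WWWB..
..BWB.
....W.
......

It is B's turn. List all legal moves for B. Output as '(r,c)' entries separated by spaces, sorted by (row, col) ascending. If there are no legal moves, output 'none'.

Answer: (1,0) (3,0) (3,1) (4,3) (5,4)

Derivation:
(0,2): no bracket -> illegal
(1,0): flips 2 -> legal
(1,3): no bracket -> illegal
(2,4): no bracket -> illegal
(3,0): flips 1 -> legal
(3,1): flips 2 -> legal
(3,5): no bracket -> illegal
(4,2): no bracket -> illegal
(4,3): flips 1 -> legal
(4,5): no bracket -> illegal
(5,3): no bracket -> illegal
(5,4): flips 1 -> legal
(5,5): no bracket -> illegal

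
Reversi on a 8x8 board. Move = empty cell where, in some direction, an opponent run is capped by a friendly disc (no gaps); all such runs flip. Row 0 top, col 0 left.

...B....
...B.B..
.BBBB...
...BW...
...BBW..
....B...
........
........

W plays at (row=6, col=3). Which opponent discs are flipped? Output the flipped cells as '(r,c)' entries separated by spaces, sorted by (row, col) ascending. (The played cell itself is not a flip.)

Dir NW: first cell '.' (not opp) -> no flip
Dir N: first cell '.' (not opp) -> no flip
Dir NE: opp run (5,4) capped by W -> flip
Dir W: first cell '.' (not opp) -> no flip
Dir E: first cell '.' (not opp) -> no flip
Dir SW: first cell '.' (not opp) -> no flip
Dir S: first cell '.' (not opp) -> no flip
Dir SE: first cell '.' (not opp) -> no flip

Answer: (5,4)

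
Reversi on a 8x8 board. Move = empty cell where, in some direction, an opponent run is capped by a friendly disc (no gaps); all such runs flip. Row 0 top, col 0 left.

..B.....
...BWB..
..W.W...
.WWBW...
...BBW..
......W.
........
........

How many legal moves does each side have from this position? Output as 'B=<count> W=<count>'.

-- B to move --
(0,3): no bracket -> illegal
(0,4): flips 3 -> legal
(0,5): no bracket -> illegal
(1,1): flips 1 -> legal
(1,2): no bracket -> illegal
(2,0): no bracket -> illegal
(2,1): flips 1 -> legal
(2,3): no bracket -> illegal
(2,5): flips 1 -> legal
(3,0): flips 2 -> legal
(3,5): flips 2 -> legal
(3,6): no bracket -> illegal
(4,0): flips 2 -> legal
(4,1): no bracket -> illegal
(4,2): no bracket -> illegal
(4,6): flips 1 -> legal
(4,7): no bracket -> illegal
(5,4): no bracket -> illegal
(5,5): no bracket -> illegal
(5,7): no bracket -> illegal
(6,5): no bracket -> illegal
(6,6): no bracket -> illegal
(6,7): no bracket -> illegal
B mobility = 8
-- W to move --
(0,1): no bracket -> illegal
(0,3): no bracket -> illegal
(0,4): flips 1 -> legal
(0,5): no bracket -> illegal
(0,6): flips 1 -> legal
(1,1): no bracket -> illegal
(1,2): flips 1 -> legal
(1,6): flips 1 -> legal
(2,3): no bracket -> illegal
(2,5): no bracket -> illegal
(2,6): no bracket -> illegal
(3,5): no bracket -> illegal
(4,2): flips 3 -> legal
(5,2): flips 1 -> legal
(5,3): no bracket -> illegal
(5,4): flips 2 -> legal
(5,5): flips 2 -> legal
W mobility = 8

Answer: B=8 W=8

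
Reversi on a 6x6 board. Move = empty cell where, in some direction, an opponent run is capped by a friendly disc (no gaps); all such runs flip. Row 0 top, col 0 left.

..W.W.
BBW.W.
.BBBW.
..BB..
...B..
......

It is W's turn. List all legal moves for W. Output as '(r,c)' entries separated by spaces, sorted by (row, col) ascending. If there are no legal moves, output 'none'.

(0,0): no bracket -> illegal
(0,1): no bracket -> illegal
(1,3): no bracket -> illegal
(2,0): flips 4 -> legal
(3,0): flips 1 -> legal
(3,1): no bracket -> illegal
(3,4): flips 1 -> legal
(4,1): flips 2 -> legal
(4,2): flips 3 -> legal
(4,4): no bracket -> illegal
(5,2): no bracket -> illegal
(5,3): no bracket -> illegal
(5,4): no bracket -> illegal

Answer: (2,0) (3,0) (3,4) (4,1) (4,2)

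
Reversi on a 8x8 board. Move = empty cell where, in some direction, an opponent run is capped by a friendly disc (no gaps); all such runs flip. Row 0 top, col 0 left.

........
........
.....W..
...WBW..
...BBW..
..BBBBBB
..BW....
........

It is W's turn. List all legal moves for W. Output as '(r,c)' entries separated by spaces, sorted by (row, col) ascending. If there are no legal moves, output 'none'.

Answer: (2,3) (4,1) (4,2) (6,1) (6,5) (6,6) (6,7) (7,1)

Derivation:
(2,3): flips 1 -> legal
(2,4): no bracket -> illegal
(3,2): no bracket -> illegal
(4,1): flips 1 -> legal
(4,2): flips 2 -> legal
(4,6): no bracket -> illegal
(4,7): no bracket -> illegal
(5,1): no bracket -> illegal
(6,1): flips 4 -> legal
(6,4): no bracket -> illegal
(6,5): flips 1 -> legal
(6,6): flips 2 -> legal
(6,7): flips 1 -> legal
(7,1): flips 3 -> legal
(7,2): no bracket -> illegal
(7,3): no bracket -> illegal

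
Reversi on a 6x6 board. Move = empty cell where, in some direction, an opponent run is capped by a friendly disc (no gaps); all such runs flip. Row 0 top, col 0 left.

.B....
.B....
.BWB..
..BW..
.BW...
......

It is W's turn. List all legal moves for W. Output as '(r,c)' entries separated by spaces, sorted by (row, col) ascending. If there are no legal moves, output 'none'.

(0,0): flips 1 -> legal
(0,2): no bracket -> illegal
(1,0): no bracket -> illegal
(1,2): no bracket -> illegal
(1,3): flips 1 -> legal
(1,4): no bracket -> illegal
(2,0): flips 1 -> legal
(2,4): flips 1 -> legal
(3,0): no bracket -> illegal
(3,1): flips 1 -> legal
(3,4): no bracket -> illegal
(4,0): flips 1 -> legal
(4,3): no bracket -> illegal
(5,0): no bracket -> illegal
(5,1): no bracket -> illegal
(5,2): no bracket -> illegal

Answer: (0,0) (1,3) (2,0) (2,4) (3,1) (4,0)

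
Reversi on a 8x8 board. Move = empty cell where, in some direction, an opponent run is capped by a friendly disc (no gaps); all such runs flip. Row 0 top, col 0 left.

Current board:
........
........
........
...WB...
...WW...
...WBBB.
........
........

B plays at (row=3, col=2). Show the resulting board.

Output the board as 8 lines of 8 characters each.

Place B at (3,2); scan 8 dirs for brackets.
Dir NW: first cell '.' (not opp) -> no flip
Dir N: first cell '.' (not opp) -> no flip
Dir NE: first cell '.' (not opp) -> no flip
Dir W: first cell '.' (not opp) -> no flip
Dir E: opp run (3,3) capped by B -> flip
Dir SW: first cell '.' (not opp) -> no flip
Dir S: first cell '.' (not opp) -> no flip
Dir SE: opp run (4,3) capped by B -> flip
All flips: (3,3) (4,3)

Answer: ........
........
........
..BBB...
...BW...
...WBBB.
........
........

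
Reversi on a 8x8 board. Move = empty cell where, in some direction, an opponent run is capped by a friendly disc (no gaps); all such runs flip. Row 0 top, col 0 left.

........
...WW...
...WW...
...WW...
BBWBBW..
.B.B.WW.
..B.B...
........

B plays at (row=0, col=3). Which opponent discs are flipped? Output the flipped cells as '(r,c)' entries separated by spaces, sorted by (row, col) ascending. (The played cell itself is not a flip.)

Dir NW: edge -> no flip
Dir N: edge -> no flip
Dir NE: edge -> no flip
Dir W: first cell '.' (not opp) -> no flip
Dir E: first cell '.' (not opp) -> no flip
Dir SW: first cell '.' (not opp) -> no flip
Dir S: opp run (1,3) (2,3) (3,3) capped by B -> flip
Dir SE: opp run (1,4), next='.' -> no flip

Answer: (1,3) (2,3) (3,3)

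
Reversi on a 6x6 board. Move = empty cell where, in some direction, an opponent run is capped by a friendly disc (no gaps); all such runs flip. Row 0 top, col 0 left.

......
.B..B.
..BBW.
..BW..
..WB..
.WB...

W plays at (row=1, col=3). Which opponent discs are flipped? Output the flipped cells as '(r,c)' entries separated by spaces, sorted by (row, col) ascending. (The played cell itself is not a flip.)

Dir NW: first cell '.' (not opp) -> no flip
Dir N: first cell '.' (not opp) -> no flip
Dir NE: first cell '.' (not opp) -> no flip
Dir W: first cell '.' (not opp) -> no flip
Dir E: opp run (1,4), next='.' -> no flip
Dir SW: opp run (2,2), next='.' -> no flip
Dir S: opp run (2,3) capped by W -> flip
Dir SE: first cell 'W' (not opp) -> no flip

Answer: (2,3)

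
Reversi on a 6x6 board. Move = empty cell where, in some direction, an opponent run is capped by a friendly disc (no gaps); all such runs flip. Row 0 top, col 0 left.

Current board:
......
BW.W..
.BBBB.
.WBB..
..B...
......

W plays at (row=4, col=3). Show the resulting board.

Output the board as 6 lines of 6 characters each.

Answer: ......
BW.W..
.BBWB.
.WBW..
..BW..
......

Derivation:
Place W at (4,3); scan 8 dirs for brackets.
Dir NW: opp run (3,2) (2,1) (1,0), next=edge -> no flip
Dir N: opp run (3,3) (2,3) capped by W -> flip
Dir NE: first cell '.' (not opp) -> no flip
Dir W: opp run (4,2), next='.' -> no flip
Dir E: first cell '.' (not opp) -> no flip
Dir SW: first cell '.' (not opp) -> no flip
Dir S: first cell '.' (not opp) -> no flip
Dir SE: first cell '.' (not opp) -> no flip
All flips: (2,3) (3,3)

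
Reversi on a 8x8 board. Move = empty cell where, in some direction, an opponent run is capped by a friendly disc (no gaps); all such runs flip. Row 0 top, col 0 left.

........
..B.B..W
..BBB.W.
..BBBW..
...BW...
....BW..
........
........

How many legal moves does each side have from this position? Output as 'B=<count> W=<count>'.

-- B to move --
(0,6): no bracket -> illegal
(0,7): no bracket -> illegal
(1,5): no bracket -> illegal
(1,6): no bracket -> illegal
(2,5): no bracket -> illegal
(2,7): no bracket -> illegal
(3,6): flips 1 -> legal
(3,7): no bracket -> illegal
(4,5): flips 1 -> legal
(4,6): flips 1 -> legal
(5,3): no bracket -> illegal
(5,6): flips 1 -> legal
(6,4): no bracket -> illegal
(6,5): no bracket -> illegal
(6,6): flips 2 -> legal
B mobility = 5
-- W to move --
(0,1): no bracket -> illegal
(0,2): no bracket -> illegal
(0,3): no bracket -> illegal
(0,4): flips 3 -> legal
(0,5): no bracket -> illegal
(1,1): flips 2 -> legal
(1,3): flips 1 -> legal
(1,5): no bracket -> illegal
(2,1): no bracket -> illegal
(2,5): no bracket -> illegal
(3,1): flips 3 -> legal
(4,1): no bracket -> illegal
(4,2): flips 1 -> legal
(4,5): no bracket -> illegal
(5,2): no bracket -> illegal
(5,3): flips 1 -> legal
(6,3): no bracket -> illegal
(6,4): flips 1 -> legal
(6,5): no bracket -> illegal
W mobility = 7

Answer: B=5 W=7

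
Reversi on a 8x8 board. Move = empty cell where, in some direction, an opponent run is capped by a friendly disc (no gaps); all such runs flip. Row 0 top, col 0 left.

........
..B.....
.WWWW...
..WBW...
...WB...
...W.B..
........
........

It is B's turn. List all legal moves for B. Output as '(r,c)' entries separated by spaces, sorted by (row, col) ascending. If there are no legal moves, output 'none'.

Answer: (1,1) (1,3) (1,4) (1,5) (3,0) (3,1) (3,5) (4,2) (4,5) (6,2) (6,3)

Derivation:
(1,0): no bracket -> illegal
(1,1): flips 1 -> legal
(1,3): flips 1 -> legal
(1,4): flips 2 -> legal
(1,5): flips 1 -> legal
(2,0): no bracket -> illegal
(2,5): no bracket -> illegal
(3,0): flips 1 -> legal
(3,1): flips 1 -> legal
(3,5): flips 1 -> legal
(4,1): no bracket -> illegal
(4,2): flips 3 -> legal
(4,5): flips 2 -> legal
(5,2): no bracket -> illegal
(5,4): no bracket -> illegal
(6,2): flips 1 -> legal
(6,3): flips 2 -> legal
(6,4): no bracket -> illegal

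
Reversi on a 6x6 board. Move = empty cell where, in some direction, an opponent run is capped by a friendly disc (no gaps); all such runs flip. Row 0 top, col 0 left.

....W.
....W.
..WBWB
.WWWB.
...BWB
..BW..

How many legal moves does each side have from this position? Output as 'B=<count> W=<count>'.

-- B to move --
(0,3): flips 1 -> legal
(0,5): flips 1 -> legal
(1,1): no bracket -> illegal
(1,2): no bracket -> illegal
(1,3): no bracket -> illegal
(1,5): no bracket -> illegal
(2,0): no bracket -> illegal
(2,1): flips 2 -> legal
(3,0): flips 3 -> legal
(3,5): no bracket -> illegal
(4,0): no bracket -> illegal
(4,1): flips 1 -> legal
(4,2): no bracket -> illegal
(5,4): flips 2 -> legal
(5,5): no bracket -> illegal
B mobility = 6
-- W to move --
(1,2): no bracket -> illegal
(1,3): flips 1 -> legal
(1,5): no bracket -> illegal
(3,5): flips 1 -> legal
(4,1): no bracket -> illegal
(4,2): flips 1 -> legal
(5,1): flips 1 -> legal
(5,4): flips 1 -> legal
(5,5): no bracket -> illegal
W mobility = 5

Answer: B=6 W=5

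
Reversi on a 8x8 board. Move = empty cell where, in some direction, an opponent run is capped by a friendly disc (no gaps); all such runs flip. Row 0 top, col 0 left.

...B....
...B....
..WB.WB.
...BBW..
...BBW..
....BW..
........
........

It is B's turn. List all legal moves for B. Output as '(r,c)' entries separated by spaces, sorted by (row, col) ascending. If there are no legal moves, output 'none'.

Answer: (1,1) (1,6) (2,1) (2,4) (3,1) (3,6) (4,6) (5,6) (6,6)

Derivation:
(1,1): flips 1 -> legal
(1,2): no bracket -> illegal
(1,4): no bracket -> illegal
(1,5): no bracket -> illegal
(1,6): flips 1 -> legal
(2,1): flips 1 -> legal
(2,4): flips 1 -> legal
(3,1): flips 1 -> legal
(3,2): no bracket -> illegal
(3,6): flips 2 -> legal
(4,6): flips 1 -> legal
(5,6): flips 2 -> legal
(6,4): no bracket -> illegal
(6,5): no bracket -> illegal
(6,6): flips 1 -> legal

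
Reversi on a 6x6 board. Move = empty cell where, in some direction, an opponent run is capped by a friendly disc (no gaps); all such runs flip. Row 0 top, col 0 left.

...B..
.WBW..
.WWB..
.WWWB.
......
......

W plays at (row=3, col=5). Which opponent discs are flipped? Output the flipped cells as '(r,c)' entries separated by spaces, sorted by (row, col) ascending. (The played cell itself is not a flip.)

Answer: (3,4)

Derivation:
Dir NW: first cell '.' (not opp) -> no flip
Dir N: first cell '.' (not opp) -> no flip
Dir NE: edge -> no flip
Dir W: opp run (3,4) capped by W -> flip
Dir E: edge -> no flip
Dir SW: first cell '.' (not opp) -> no flip
Dir S: first cell '.' (not opp) -> no flip
Dir SE: edge -> no flip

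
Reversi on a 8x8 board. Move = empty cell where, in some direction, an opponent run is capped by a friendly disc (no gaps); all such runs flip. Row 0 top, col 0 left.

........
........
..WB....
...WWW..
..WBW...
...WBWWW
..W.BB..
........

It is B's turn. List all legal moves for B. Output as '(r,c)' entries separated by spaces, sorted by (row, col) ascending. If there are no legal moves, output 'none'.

(1,1): no bracket -> illegal
(1,2): no bracket -> illegal
(1,3): no bracket -> illegal
(2,1): flips 1 -> legal
(2,4): flips 2 -> legal
(2,5): flips 1 -> legal
(2,6): no bracket -> illegal
(3,1): flips 2 -> legal
(3,2): no bracket -> illegal
(3,6): no bracket -> illegal
(4,1): flips 1 -> legal
(4,5): flips 3 -> legal
(4,6): flips 1 -> legal
(4,7): flips 1 -> legal
(5,1): no bracket -> illegal
(5,2): flips 1 -> legal
(6,1): no bracket -> illegal
(6,3): flips 1 -> legal
(6,6): no bracket -> illegal
(6,7): no bracket -> illegal
(7,1): no bracket -> illegal
(7,2): no bracket -> illegal
(7,3): no bracket -> illegal

Answer: (2,1) (2,4) (2,5) (3,1) (4,1) (4,5) (4,6) (4,7) (5,2) (6,3)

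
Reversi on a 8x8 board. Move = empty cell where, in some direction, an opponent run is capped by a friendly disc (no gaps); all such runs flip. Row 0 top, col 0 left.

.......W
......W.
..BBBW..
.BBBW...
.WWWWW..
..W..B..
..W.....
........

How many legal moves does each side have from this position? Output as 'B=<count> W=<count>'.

Answer: B=8 W=10

Derivation:
-- B to move --
(0,5): no bracket -> illegal
(0,6): no bracket -> illegal
(1,4): no bracket -> illegal
(1,5): no bracket -> illegal
(1,7): no bracket -> illegal
(2,6): flips 1 -> legal
(2,7): no bracket -> illegal
(3,0): no bracket -> illegal
(3,5): flips 2 -> legal
(3,6): no bracket -> illegal
(4,0): no bracket -> illegal
(4,6): no bracket -> illegal
(5,0): flips 1 -> legal
(5,1): flips 2 -> legal
(5,3): flips 2 -> legal
(5,4): flips 3 -> legal
(5,6): flips 2 -> legal
(6,1): no bracket -> illegal
(6,3): no bracket -> illegal
(7,1): no bracket -> illegal
(7,2): flips 3 -> legal
(7,3): no bracket -> illegal
B mobility = 8
-- W to move --
(1,1): flips 2 -> legal
(1,2): flips 3 -> legal
(1,3): flips 2 -> legal
(1,4): flips 3 -> legal
(1,5): flips 2 -> legal
(2,0): flips 1 -> legal
(2,1): flips 5 -> legal
(3,0): flips 3 -> legal
(3,5): no bracket -> illegal
(4,0): no bracket -> illegal
(4,6): no bracket -> illegal
(5,4): no bracket -> illegal
(5,6): no bracket -> illegal
(6,4): no bracket -> illegal
(6,5): flips 1 -> legal
(6,6): flips 1 -> legal
W mobility = 10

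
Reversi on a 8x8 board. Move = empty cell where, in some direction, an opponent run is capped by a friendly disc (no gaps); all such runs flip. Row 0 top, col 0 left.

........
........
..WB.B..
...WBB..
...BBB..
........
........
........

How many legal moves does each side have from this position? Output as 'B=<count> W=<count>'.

-- B to move --
(1,1): flips 2 -> legal
(1,2): no bracket -> illegal
(1,3): no bracket -> illegal
(2,1): flips 1 -> legal
(2,4): no bracket -> illegal
(3,1): no bracket -> illegal
(3,2): flips 1 -> legal
(4,2): no bracket -> illegal
B mobility = 3
-- W to move --
(1,2): no bracket -> illegal
(1,3): flips 1 -> legal
(1,4): no bracket -> illegal
(1,5): no bracket -> illegal
(1,6): no bracket -> illegal
(2,4): flips 1 -> legal
(2,6): no bracket -> illegal
(3,2): no bracket -> illegal
(3,6): flips 2 -> legal
(4,2): no bracket -> illegal
(4,6): no bracket -> illegal
(5,2): no bracket -> illegal
(5,3): flips 1 -> legal
(5,4): no bracket -> illegal
(5,5): flips 1 -> legal
(5,6): no bracket -> illegal
W mobility = 5

Answer: B=3 W=5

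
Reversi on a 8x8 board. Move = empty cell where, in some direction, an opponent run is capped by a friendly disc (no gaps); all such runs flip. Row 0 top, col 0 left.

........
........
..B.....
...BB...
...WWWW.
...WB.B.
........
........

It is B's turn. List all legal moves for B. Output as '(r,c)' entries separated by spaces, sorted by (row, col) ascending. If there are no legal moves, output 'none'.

(3,2): flips 1 -> legal
(3,5): no bracket -> illegal
(3,6): flips 2 -> legal
(3,7): no bracket -> illegal
(4,2): no bracket -> illegal
(4,7): no bracket -> illegal
(5,2): flips 2 -> legal
(5,5): flips 1 -> legal
(5,7): no bracket -> illegal
(6,2): no bracket -> illegal
(6,3): flips 2 -> legal
(6,4): no bracket -> illegal

Answer: (3,2) (3,6) (5,2) (5,5) (6,3)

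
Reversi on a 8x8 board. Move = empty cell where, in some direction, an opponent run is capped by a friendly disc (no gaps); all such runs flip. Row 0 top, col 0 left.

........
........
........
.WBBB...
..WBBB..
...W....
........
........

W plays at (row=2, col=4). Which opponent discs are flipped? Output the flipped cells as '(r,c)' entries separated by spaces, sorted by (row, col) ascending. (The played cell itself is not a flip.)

Answer: (3,3)

Derivation:
Dir NW: first cell '.' (not opp) -> no flip
Dir N: first cell '.' (not opp) -> no flip
Dir NE: first cell '.' (not opp) -> no flip
Dir W: first cell '.' (not opp) -> no flip
Dir E: first cell '.' (not opp) -> no flip
Dir SW: opp run (3,3) capped by W -> flip
Dir S: opp run (3,4) (4,4), next='.' -> no flip
Dir SE: first cell '.' (not opp) -> no flip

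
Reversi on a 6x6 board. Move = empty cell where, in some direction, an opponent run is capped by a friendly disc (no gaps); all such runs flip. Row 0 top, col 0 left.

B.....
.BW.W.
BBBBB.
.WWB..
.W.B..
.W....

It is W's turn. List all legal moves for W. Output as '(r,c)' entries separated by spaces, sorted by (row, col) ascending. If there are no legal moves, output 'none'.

(0,1): flips 2 -> legal
(0,2): no bracket -> illegal
(1,0): flips 2 -> legal
(1,3): flips 1 -> legal
(1,5): no bracket -> illegal
(2,5): no bracket -> illegal
(3,0): flips 1 -> legal
(3,4): flips 3 -> legal
(3,5): no bracket -> illegal
(4,2): no bracket -> illegal
(4,4): no bracket -> illegal
(5,2): no bracket -> illegal
(5,3): no bracket -> illegal
(5,4): flips 1 -> legal

Answer: (0,1) (1,0) (1,3) (3,0) (3,4) (5,4)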